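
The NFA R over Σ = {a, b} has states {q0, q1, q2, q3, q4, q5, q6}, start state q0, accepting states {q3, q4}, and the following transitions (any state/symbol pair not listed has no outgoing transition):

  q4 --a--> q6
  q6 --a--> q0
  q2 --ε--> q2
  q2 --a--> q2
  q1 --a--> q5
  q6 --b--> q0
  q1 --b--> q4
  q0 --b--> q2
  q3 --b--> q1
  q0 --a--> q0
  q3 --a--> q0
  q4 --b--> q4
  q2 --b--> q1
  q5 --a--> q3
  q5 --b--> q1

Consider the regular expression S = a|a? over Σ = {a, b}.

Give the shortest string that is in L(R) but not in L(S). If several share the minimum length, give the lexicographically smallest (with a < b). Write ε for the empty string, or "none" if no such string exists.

bbb

The string bbb is accepted by R but not by S.
No shorter string lies in the difference, and bbb is the lexicographically first length-3 string in L(R) \ L(S).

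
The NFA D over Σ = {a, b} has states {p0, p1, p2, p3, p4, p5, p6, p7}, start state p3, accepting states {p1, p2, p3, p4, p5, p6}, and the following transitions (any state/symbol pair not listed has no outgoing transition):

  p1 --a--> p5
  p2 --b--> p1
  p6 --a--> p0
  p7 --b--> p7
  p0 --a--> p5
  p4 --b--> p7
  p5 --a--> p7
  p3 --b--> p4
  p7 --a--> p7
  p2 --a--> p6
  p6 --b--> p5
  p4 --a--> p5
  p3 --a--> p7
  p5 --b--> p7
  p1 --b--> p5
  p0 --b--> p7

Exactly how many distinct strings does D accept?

3

The useful subgraph on states {p3, p4, p5} is acyclic, so L(D) is finite; the longest accepting path visits 3 useful states, giving maximum string length 2.
Counting accepting paths from p3 by length: 1 of length 0, 1 of length 1, 1 of length 2. Total 3.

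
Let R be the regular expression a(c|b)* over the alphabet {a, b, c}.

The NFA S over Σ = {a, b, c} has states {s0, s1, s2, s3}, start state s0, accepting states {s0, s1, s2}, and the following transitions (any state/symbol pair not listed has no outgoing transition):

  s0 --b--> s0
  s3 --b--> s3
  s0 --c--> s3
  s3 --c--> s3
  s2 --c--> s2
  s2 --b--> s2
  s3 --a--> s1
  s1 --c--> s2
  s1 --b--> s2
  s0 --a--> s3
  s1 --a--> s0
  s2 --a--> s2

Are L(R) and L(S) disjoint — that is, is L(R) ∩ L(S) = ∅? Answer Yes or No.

Yes

Converting the expression R to a DFA (subset construction, then merging equivalent states) gives the minimal DFA with states {r0, r1, r2}, start state r0, accepting states {r1} and transitions r0: a→r1, b→r2, c→r2; r1: a→r2, b→r1, c→r1; r2: a→r2, b→r2, c→r2.
Exploring the product automaton R × S from the start pair (r0, s0), following both machines on each input symbol, reaches 6 state pairs: (r0, s0), (r1, s3), (r2, s0), (r2, s3), (r2, s1), (r2, s2).
R accepts in {r1} and S accepts in {s0, s1, s2}; no reachable pair has both components accepting, so no string drives both machines to acceptance simultaneously and L(R) ∩ L(S) = ∅.
So no string is accepted by both, and the intersection is empty.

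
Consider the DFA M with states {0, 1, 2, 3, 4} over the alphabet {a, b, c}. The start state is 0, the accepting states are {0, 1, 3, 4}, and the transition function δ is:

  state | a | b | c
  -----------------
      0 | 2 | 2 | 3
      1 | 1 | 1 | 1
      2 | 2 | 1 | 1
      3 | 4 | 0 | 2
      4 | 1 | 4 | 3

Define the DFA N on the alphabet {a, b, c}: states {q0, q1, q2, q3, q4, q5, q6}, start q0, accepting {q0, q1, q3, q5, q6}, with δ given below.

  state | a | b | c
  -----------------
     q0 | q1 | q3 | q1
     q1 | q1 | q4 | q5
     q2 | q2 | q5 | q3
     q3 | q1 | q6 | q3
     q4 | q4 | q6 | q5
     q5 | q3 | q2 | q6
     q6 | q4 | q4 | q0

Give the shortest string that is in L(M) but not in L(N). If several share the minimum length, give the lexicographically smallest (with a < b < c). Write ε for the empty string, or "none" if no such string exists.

The string ab is accepted by M but not by N.
No shorter string lies in the difference, and ab is the lexicographically first length-2 string in L(M) \ L(N).

ab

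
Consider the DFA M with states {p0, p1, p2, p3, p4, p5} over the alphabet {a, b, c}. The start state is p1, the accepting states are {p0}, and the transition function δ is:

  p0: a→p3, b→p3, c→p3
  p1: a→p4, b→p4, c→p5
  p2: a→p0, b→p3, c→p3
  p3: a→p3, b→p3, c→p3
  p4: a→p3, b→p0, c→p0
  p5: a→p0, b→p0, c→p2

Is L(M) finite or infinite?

finite

The useful states (reachable from p1 and able to reach an accepting state) are {p0, p1, p2, p4, p5}.
Restricted to these states the transition graph has no cycle, so every accepting path has bounded length and L is finite.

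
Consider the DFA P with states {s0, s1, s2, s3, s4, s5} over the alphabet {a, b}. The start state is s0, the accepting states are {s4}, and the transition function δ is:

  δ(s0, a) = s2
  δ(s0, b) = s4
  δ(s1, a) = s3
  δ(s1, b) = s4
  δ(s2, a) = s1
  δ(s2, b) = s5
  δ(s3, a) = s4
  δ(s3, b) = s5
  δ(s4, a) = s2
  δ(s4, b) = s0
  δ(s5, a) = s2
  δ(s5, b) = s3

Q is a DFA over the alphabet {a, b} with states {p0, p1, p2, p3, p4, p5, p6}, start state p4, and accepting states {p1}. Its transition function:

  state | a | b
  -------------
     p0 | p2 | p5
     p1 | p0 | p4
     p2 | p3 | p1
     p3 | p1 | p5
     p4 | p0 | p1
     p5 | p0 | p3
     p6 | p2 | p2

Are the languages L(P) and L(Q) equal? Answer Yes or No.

Yes

Exploring the product automaton P × Q from the start pair (s0, p4), following both machines on each input symbol, reaches 6 state pairs: (s0, p4), (s2, p0), (s4, p1), (s1, p2), (s5, p5), (s3, p3).
P accepts in {s4} and Q accepts in {p1}. In every reachable pair the two components are either both accepting — (s4, p1) — or both non-accepting, so no string is accepted by exactly one of the machines: L(P) \ L(Q) and L(Q) \ L(P) are both empty.
Hence every string is accepted by P iff it is accepted by Q, and the two languages coincide.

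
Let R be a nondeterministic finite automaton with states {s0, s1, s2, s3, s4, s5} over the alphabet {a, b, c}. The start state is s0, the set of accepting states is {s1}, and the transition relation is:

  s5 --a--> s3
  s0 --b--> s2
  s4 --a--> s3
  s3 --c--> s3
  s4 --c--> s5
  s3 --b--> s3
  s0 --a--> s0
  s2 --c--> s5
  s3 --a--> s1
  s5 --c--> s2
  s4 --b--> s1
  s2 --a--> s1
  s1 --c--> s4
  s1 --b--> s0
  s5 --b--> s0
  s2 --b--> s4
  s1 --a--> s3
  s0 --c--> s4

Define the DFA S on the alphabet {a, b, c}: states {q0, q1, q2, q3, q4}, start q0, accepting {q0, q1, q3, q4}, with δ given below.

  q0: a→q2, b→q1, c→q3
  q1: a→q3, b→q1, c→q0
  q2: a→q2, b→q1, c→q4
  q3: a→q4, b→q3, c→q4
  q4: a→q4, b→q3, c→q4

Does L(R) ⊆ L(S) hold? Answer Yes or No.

The string bcaa is in L(R) but not in L(S).
So L(R) ⊄ L(S).

No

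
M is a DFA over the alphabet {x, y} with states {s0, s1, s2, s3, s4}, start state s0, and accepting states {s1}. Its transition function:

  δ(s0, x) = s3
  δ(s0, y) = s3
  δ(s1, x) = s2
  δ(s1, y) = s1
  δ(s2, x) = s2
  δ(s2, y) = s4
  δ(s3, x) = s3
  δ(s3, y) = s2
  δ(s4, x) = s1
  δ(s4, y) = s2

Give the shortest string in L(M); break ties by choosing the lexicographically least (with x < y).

A breadth-first search from s0 reaches an accepting state first via the path s0 → s3 → s2 → s4 → s1 on input xyyx.
No string of length < 4 is accepted (BFS exhausts all shorter strings without reaching an accepting state), and xyyx is the lexicographically least accepting string of length 4.

xyyx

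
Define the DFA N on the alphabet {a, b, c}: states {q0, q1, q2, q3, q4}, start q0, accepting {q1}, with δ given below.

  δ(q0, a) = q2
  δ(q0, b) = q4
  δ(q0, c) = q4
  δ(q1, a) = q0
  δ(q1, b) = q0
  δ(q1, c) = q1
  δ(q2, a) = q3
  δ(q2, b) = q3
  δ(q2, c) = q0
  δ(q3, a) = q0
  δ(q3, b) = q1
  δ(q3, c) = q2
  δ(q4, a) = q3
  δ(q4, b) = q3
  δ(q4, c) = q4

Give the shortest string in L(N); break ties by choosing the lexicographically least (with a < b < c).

A breadth-first search from q0 reaches an accepting state first via the path q0 → q2 → q3 → q1 on input aab.
No string of length < 3 is accepted (BFS exhausts all shorter strings without reaching an accepting state), and aab is the lexicographically least accepting string of length 3.

aab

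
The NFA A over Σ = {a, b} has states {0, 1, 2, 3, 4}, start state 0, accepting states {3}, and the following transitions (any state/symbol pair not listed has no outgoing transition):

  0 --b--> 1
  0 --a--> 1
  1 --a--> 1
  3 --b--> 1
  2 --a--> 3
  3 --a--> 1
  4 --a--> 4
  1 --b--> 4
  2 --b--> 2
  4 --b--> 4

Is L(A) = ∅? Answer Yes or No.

The states reachable from the start state are {0, 1, 4}.
None of the accepting states {3} is reachable, so no string is accepted and L(A) = ∅.

Yes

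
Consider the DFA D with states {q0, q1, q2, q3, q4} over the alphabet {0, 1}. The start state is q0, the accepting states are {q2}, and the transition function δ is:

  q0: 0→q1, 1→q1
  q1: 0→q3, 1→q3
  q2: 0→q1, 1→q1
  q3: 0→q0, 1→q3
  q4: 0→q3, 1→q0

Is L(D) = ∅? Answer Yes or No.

Yes

The states reachable from the start state are {q0, q1, q3}.
None of the accepting states {q2} is reachable, so no string is accepted and L(D) = ∅.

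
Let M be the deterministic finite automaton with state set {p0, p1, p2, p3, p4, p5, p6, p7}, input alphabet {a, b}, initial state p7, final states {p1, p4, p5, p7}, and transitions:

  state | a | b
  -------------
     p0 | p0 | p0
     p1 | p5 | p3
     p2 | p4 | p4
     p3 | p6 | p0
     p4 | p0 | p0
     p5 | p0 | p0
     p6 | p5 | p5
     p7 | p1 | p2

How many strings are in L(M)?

The useful subgraph on states {p1, p2, p3, p4, p5, p6, p7} is acyclic, so L(M) is finite; the longest accepting path visits 5 useful states, giving maximum string length 4.
Counting accepting paths from p7 by length: 1 of length 0, 1 of length 1, 3 of length 2, 2 of length 4. Total 7.

7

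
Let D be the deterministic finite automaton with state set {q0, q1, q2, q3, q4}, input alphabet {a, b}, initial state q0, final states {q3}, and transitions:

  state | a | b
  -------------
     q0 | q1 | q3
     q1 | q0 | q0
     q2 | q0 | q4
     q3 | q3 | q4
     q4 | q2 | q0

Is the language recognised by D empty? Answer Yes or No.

No

The string b is accepted: the run q0 → q3 ends in the accepting state q3.
Since at least one string is accepted, L(D) is not empty.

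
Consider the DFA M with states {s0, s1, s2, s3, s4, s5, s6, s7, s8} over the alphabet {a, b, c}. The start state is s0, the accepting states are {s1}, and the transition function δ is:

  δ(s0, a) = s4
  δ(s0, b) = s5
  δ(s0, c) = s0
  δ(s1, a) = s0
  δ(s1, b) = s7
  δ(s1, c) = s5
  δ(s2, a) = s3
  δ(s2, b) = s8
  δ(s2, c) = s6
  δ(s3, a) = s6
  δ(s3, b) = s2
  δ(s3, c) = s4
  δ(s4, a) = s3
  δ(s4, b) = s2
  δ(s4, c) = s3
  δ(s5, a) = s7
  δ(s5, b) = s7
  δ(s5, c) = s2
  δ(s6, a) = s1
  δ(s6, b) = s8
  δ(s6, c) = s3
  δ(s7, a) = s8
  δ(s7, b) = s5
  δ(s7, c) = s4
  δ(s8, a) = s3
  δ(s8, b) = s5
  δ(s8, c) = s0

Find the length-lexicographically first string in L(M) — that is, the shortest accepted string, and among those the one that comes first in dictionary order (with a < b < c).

aaaa

A breadth-first search from s0 reaches an accepting state first via the path s0 → s4 → s3 → s6 → s1 on input aaaa.
No string of length < 4 is accepted (BFS exhausts all shorter strings without reaching an accepting state), and aaaa is the lexicographically least accepting string of length 4.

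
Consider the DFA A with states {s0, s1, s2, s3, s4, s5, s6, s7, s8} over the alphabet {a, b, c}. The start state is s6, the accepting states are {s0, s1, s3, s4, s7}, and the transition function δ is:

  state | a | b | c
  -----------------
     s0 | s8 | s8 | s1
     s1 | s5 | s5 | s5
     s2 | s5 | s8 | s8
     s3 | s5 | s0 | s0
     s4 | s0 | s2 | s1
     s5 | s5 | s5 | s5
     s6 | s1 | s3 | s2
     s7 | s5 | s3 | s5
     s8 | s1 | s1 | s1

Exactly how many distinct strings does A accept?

24

The useful subgraph on states {s0, s1, s2, s3, s6, s8} is acyclic, so L(A) is finite; the longest accepting path visits 5 useful states, giving maximum string length 4.
Counting accepting paths from s6 by length: 2 of length 1, 2 of length 2, 8 of length 3, 12 of length 4. Total 24.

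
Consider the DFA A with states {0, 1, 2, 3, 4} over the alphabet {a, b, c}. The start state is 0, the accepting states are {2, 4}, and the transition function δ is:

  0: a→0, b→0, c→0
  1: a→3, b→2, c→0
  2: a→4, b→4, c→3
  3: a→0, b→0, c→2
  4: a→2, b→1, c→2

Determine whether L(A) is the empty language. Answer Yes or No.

Yes

The states reachable from the start state are {0}.
None of the accepting states {2, 4} is reachable, so no string is accepted and L(A) = ∅.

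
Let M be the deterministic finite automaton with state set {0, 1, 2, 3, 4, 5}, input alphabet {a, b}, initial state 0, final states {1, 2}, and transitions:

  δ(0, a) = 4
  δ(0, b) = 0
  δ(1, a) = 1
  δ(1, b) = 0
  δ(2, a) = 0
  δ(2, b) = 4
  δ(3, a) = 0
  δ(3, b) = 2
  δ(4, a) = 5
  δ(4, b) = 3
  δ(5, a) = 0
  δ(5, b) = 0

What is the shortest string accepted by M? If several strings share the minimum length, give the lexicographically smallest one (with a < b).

abb

A breadth-first search from 0 reaches an accepting state first via the path 0 → 4 → 3 → 2 on input abb.
No string of length < 3 is accepted (BFS exhausts all shorter strings without reaching an accepting state), and abb is the lexicographically least accepting string of length 3.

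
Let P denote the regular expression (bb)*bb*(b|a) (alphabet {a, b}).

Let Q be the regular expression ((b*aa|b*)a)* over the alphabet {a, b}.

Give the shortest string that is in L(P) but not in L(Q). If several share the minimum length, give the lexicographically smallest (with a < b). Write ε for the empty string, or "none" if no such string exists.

bb

The string bb is accepted by P but not by Q.
No shorter string lies in the difference, and bb is the lexicographically first length-2 string in L(P) \ L(Q).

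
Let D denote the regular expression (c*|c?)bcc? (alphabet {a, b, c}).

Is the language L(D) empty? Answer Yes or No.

The string bc matches the expression, so it belongs to L(D).
Since L(D) contains at least one string, it is not empty.

No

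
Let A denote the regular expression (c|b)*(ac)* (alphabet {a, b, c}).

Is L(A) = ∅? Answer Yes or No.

The empty string ε matches the expression, so it belongs to L(A).
Since L(A) contains at least one string, it is not empty.

No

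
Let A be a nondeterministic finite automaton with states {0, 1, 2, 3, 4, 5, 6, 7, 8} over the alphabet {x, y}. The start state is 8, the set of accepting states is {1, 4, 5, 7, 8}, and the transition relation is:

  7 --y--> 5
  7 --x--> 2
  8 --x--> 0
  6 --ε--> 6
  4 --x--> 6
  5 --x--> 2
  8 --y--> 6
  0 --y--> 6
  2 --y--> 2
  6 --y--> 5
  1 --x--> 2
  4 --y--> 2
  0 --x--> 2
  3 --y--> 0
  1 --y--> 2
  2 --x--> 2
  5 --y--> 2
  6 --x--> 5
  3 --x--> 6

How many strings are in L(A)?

The useful subgraph on states {0, 5, 6, 8} is acyclic, so L(A) is finite; the longest accepting path visits 4 useful states, giving maximum string length 3.
Counting accepting paths from 8 by length: 1 of length 0, 2 of length 2, 2 of length 3. Total 5.

5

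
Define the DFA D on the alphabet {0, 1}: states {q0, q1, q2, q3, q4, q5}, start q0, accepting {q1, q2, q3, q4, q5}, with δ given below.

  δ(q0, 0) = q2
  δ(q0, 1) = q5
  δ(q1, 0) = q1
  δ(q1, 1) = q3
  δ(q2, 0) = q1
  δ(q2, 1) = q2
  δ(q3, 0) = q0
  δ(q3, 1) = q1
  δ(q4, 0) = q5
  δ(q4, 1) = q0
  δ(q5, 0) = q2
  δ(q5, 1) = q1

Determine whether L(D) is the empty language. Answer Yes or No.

The string 0 is accepted: the run q0 → q2 ends in the accepting state q2.
Since at least one string is accepted, L(D) is not empty.

No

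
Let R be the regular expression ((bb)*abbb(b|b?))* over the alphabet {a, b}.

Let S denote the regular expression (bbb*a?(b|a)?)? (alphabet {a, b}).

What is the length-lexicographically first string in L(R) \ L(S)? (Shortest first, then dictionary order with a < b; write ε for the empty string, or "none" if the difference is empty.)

The string abbb is accepted by R but not by S.
No shorter string lies in the difference, and abbb is the lexicographically first length-4 string in L(R) \ L(S).

abbb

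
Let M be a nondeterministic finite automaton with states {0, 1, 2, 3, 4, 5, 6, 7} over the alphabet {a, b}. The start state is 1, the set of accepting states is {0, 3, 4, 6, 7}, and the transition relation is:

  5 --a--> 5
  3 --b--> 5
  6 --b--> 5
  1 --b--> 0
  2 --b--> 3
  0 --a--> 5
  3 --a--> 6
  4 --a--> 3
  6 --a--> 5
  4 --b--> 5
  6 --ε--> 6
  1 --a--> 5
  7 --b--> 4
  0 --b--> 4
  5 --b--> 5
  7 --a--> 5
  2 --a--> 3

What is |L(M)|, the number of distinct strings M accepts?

The useful subgraph on states {0, 1, 3, 4, 6} is acyclic, so L(M) is finite; the longest accepting path visits 5 useful states, giving maximum string length 4.
Counting accepting paths from 1 by length: 1 of length 1, 1 of length 2, 1 of length 3, 1 of length 4. Total 4.

4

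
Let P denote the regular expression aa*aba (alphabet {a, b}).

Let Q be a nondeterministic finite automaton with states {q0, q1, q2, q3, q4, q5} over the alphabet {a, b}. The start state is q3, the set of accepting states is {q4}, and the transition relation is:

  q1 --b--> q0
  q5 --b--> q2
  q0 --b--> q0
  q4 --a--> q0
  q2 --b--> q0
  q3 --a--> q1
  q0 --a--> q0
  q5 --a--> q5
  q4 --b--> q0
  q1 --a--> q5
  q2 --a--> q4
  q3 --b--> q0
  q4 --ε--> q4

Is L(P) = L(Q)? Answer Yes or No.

Converting the expression P to a DFA (subset construction, then merging equivalent states) gives the minimal DFA with states {p0, p1, p2, p3, p4, p5}, start state p0, accepting states {p5} and transitions p0: a→p1, b→p2; p1: a→p3, b→p2; p2: a→p2, b→p2; p3: a→p3, b→p4; p4: a→p5, b→p2; p5: a→p2, b→p2.
Exploring the product automaton P × Q from the start pair (p0, q3), following both machines on each input symbol, reaches 6 state pairs: (p0, q3), (p1, q1), (p2, q0), (p3, q5), (p4, q2), (p5, q4).
P accepts in {p5} and Q accepts in {q4}. In every reachable pair the two components are either both accepting — (p5, q4) — or both non-accepting, so no string is accepted by exactly one of the machines: L(P) \ L(Q) and L(Q) \ L(P) are both empty.
Hence every string is accepted by P iff it is accepted by Q, and the two languages coincide.

Yes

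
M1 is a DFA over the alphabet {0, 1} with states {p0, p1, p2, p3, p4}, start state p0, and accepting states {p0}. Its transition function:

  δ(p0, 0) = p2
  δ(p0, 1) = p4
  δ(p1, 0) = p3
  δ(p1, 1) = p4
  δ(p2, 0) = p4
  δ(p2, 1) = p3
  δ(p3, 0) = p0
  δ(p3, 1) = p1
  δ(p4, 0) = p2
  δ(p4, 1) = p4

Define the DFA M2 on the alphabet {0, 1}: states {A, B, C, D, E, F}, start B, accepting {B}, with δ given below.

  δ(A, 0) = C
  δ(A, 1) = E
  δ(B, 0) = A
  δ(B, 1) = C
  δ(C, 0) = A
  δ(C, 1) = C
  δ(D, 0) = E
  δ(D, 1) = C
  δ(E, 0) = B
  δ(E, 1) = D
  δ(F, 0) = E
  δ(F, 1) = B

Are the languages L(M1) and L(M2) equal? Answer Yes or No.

Yes

Exploring the product automaton M1 × M2 from the start pair (p0, B), following both machines on each input symbol, reaches 5 state pairs: (p0, B), (p2, A), (p4, C), (p3, E), (p1, D).
M1 accepts in {p0} and M2 accepts in {B}. In every reachable pair the two components are either both accepting — (p0, B) — or both non-accepting, so no string is accepted by exactly one of the machines: L(M1) \ L(M2) and L(M2) \ L(M1) are both empty.
Hence every string is accepted by M1 iff it is accepted by M2, and the two languages coincide.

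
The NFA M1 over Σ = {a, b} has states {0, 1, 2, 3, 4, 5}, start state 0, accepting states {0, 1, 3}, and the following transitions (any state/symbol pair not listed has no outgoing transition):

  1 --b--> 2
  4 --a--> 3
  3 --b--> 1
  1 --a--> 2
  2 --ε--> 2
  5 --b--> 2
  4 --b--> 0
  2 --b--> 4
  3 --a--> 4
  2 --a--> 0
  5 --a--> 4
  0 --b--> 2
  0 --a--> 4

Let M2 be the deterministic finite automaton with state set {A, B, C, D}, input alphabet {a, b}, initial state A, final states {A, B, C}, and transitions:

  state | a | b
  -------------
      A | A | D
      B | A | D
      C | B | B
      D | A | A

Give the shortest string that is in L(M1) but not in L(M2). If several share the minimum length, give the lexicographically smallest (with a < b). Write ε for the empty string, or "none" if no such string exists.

ab

The string ab is accepted by M1 but not by M2.
No shorter string lies in the difference, and ab is the lexicographically first length-2 string in L(M1) \ L(M2).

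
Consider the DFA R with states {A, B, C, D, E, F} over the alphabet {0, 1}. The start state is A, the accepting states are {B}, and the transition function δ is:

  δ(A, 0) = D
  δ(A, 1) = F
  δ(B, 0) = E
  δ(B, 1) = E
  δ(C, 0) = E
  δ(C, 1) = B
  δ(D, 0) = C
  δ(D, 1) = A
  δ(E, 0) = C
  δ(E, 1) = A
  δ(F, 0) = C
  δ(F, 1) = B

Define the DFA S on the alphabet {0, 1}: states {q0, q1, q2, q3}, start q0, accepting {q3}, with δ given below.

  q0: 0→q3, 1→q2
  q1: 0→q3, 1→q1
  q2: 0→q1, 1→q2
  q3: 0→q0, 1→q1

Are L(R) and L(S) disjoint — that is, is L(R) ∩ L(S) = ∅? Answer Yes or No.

Exploring the product automaton R × S from the start pair (A, q0), following both machines on each input symbol, reaches 16 state pairs: (A, q0), (D, q3), (F, q2), (C, q0), (A, q1), (C, q1), (B, q2), (E, q3), (F, q1), (B, q1), (E, q1), (E, q2), (C, q3), (A, q2), (E, q0), (D, q1).
R accepts in {B} and S accepts in {q3}; no reachable pair has both components accepting, so no string drives both machines to acceptance simultaneously and L(R) ∩ L(S) = ∅.
So no string is accepted by both, and the intersection is empty.

Yes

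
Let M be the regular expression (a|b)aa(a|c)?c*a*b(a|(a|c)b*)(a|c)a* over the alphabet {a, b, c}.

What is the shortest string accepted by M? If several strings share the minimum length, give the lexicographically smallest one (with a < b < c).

aaabaa

By inspection of the expression, no string of length less than 6 matches, and aaabaa is the lexicographically first match of length 6.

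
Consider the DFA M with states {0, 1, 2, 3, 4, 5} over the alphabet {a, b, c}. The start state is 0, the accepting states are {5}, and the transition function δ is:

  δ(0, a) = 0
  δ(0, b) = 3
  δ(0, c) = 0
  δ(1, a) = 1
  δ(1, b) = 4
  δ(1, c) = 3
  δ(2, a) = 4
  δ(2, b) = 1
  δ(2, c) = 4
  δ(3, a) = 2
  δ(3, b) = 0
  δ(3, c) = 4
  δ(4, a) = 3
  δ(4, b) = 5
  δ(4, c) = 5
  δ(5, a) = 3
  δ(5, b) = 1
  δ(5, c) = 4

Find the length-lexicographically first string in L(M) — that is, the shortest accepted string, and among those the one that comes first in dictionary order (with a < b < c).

A breadth-first search from 0 reaches an accepting state first via the path 0 → 3 → 4 → 5 on input bcb.
No string of length < 3 is accepted (BFS exhausts all shorter strings without reaching an accepting state), and bcb is the lexicographically least accepting string of length 3.

bcb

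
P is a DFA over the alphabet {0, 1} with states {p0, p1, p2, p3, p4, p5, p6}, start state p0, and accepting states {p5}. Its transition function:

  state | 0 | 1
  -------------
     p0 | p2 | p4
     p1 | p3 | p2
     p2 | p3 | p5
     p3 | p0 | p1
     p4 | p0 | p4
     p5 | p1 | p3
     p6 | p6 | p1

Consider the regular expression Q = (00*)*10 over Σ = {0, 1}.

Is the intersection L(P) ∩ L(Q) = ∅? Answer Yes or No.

Yes

Converting the expression Q to a DFA (subset construction, then merging equivalent states) gives the minimal DFA with states {q0, q1, q2, q3}, start state q0, accepting states {q2} and transitions q0: 0→q0, 1→q1; q1: 0→q2, 1→q3; q2: 0→q3, 1→q3; q3: 0→q3, 1→q3.
Exploring the product automaton P × Q from the start pair (p0, q0), following both machines on each input symbol, reaches 15 state pairs: (p0, q0), (p2, q0), (p4, q1), (p3, q0), (p5, q1), (p0, q2), (p4, q3), (p1, q1), (p1, q2), (p3, q3), (p2, q3), (p0, q3), (p3, q2), (p1, q3), (p5, q3).
P accepts in {p5} and Q accepts in {q2}; no reachable pair has both components accepting, so no string drives both machines to acceptance simultaneously and L(P) ∩ L(Q) = ∅.
So no string is accepted by both, and the intersection is empty.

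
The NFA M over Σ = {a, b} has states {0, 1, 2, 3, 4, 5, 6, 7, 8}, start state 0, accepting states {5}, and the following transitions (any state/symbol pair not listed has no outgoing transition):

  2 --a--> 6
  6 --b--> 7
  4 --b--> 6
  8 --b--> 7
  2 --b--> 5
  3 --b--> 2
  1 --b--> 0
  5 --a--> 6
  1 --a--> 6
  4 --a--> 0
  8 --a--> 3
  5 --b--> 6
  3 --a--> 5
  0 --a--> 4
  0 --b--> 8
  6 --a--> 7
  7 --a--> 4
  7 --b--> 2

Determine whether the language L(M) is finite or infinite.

State 2 is reachable from the start and can reach an accepting state, and it lies on the cycle 2 → 5 → 6 → 7 → 2.
Traversing that cycle any number of times yields accepted strings of unbounded length, so the language is infinite.

infinite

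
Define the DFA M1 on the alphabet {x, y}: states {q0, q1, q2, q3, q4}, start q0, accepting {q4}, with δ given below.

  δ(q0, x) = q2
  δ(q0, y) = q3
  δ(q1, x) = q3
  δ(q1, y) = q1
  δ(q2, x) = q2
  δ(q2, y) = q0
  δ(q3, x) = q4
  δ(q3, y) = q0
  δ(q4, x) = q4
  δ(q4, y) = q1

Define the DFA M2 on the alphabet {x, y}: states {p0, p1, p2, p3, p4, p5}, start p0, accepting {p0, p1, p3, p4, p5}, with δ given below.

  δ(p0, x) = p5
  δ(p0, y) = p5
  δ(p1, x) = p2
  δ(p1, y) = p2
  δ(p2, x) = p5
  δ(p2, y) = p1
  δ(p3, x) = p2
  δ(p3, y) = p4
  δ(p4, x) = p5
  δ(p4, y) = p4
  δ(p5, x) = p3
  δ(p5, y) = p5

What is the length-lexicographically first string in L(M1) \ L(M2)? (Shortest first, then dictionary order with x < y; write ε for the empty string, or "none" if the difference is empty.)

yxx

The string yxx is accepted by M1 but not by M2.
No shorter string lies in the difference, and yxx is the lexicographically first length-3 string in L(M1) \ L(M2).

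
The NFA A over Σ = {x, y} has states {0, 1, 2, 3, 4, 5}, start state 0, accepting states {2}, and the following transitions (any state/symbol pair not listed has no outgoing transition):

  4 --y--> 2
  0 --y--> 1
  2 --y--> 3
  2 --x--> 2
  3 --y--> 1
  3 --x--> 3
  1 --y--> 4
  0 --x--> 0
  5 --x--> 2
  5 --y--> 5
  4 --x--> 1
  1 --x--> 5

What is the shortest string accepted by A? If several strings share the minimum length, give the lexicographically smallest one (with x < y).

yxx

A breadth-first search from 0 reaches an accepting state first via the path 0 → 1 → 5 → 2 on input yxx.
No string of length < 3 is accepted (BFS exhausts all shorter strings without reaching an accepting state), and yxx is the lexicographically least accepting string of length 3.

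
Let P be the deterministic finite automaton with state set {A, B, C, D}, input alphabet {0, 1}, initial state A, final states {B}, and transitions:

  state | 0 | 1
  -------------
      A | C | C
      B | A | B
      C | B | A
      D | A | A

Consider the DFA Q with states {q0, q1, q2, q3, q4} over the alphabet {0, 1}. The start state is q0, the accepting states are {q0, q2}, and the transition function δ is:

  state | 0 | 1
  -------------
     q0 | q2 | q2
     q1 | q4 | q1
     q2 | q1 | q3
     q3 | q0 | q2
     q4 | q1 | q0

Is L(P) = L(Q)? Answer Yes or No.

The string 00 is accepted by P but rejected by Q.
So L(P) ≠ L(Q).

No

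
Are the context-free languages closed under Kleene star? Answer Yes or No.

If S₁ is the start symbol of a grammar for L, the grammar with new start symbol S and productions S → S₁S | ε generates L*.
So the context-free languages are closed under Kleene star.

Yes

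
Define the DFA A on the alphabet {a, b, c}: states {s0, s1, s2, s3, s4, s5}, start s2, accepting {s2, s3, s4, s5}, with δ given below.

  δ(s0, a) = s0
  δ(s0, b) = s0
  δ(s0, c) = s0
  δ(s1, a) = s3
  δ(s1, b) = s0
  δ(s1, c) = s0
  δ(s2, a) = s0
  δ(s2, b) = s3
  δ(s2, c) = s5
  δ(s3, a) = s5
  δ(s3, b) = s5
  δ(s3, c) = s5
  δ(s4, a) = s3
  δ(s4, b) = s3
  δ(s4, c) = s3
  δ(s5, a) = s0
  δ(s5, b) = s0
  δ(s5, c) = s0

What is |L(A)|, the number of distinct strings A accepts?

The useful subgraph on states {s2, s3, s5} is acyclic, so L(A) is finite; the longest accepting path visits 3 useful states, giving maximum string length 2.
Counting accepting paths from s2 by length: 1 of length 0, 2 of length 1, 3 of length 2. Total 6.

6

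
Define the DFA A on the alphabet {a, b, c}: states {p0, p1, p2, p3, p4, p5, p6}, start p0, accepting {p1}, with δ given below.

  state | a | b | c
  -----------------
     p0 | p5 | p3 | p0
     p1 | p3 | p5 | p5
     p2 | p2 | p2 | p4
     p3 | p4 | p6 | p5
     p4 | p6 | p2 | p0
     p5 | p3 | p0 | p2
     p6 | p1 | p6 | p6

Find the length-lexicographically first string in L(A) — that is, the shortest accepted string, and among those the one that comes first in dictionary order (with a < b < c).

A breadth-first search from p0 reaches an accepting state first via the path p0 → p3 → p6 → p1 on input bba.
No string of length < 3 is accepted (BFS exhausts all shorter strings without reaching an accepting state), and bba is the lexicographically least accepting string of length 3.

bba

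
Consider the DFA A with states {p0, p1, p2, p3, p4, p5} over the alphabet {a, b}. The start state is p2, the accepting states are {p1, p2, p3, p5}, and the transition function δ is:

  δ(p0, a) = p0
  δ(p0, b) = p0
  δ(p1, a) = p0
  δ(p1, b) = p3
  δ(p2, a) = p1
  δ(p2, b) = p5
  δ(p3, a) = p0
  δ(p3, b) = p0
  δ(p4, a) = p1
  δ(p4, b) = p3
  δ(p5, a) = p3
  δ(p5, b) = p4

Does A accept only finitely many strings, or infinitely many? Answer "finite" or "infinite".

finite

The useful states (reachable from p2 and able to reach an accepting state) are {p1, p2, p3, p4, p5}.
Restricted to these states the transition graph has no cycle, so every accepting path has bounded length and L is finite.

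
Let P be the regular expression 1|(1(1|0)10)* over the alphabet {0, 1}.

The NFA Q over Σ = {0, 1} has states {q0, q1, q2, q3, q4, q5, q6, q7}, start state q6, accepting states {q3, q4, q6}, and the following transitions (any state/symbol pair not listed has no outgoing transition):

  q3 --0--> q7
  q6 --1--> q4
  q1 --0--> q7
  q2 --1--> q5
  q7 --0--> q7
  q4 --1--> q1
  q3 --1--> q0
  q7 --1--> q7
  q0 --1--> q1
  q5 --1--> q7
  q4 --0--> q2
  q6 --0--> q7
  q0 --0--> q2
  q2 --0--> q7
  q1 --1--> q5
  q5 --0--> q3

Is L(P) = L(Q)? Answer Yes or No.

Converting the expression P to a DFA (subset construction, then merging equivalent states) gives the minimal DFA with states {p0, p1, p2, p3, p4, p5, p6}, start state p0, accepting states {p0, p2, p5} and transitions p0: 0→p1, 1→p2; p1: 0→p1, 1→p1; p2: 0→p3, 1→p3; p3: 0→p1, 1→p4; p4: 0→p5, 1→p1; p5: 0→p1, 1→p6; p6: 0→p3, 1→p3.
Exploring the product automaton P × Q from the start pair (p0, q6), following both machines on each input symbol, reaches 8 state pairs: (p0, q6), (p1, q7), (p2, q4), (p3, q2), (p3, q1), (p4, q5), (p5, q3), (p6, q0).
P accepts in {p0, p2, p5} and Q accepts in {q3, q4, q6}. In every reachable pair the two components are either both accepting — (p0, q6), (p2, q4), (p5, q3) — or both non-accepting, so no string is accepted by exactly one of the machines: L(P) \ L(Q) and L(Q) \ L(P) are both empty.
Hence every string is accepted by P iff it is accepted by Q, and the two languages coincide.

Yes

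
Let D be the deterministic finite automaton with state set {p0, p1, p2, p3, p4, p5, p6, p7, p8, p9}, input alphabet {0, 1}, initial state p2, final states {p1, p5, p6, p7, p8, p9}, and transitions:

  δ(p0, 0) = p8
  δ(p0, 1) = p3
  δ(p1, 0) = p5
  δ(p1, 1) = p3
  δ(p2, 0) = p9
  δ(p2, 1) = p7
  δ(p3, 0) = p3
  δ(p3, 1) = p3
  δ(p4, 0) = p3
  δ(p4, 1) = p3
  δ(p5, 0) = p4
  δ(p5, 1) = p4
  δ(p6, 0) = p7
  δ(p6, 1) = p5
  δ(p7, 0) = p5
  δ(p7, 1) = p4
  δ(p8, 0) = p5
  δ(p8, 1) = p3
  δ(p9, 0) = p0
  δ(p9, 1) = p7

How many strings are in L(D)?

The useful subgraph on states {p0, p2, p5, p7, p8, p9} is acyclic, so L(D) is finite; the longest accepting path visits 5 useful states, giving maximum string length 4.
Counting accepting paths from p2 by length: 2 of length 1, 2 of length 2, 2 of length 3, 1 of length 4. Total 7.

7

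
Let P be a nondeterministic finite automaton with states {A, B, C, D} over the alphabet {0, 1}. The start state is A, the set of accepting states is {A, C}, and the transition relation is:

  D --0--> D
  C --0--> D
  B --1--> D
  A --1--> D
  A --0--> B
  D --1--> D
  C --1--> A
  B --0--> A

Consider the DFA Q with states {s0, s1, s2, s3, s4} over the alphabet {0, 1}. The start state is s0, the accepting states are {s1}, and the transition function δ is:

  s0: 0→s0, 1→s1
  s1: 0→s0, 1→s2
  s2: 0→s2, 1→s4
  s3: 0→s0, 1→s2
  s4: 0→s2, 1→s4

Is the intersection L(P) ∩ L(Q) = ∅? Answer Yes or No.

Exploring the product automaton P × Q from the start pair (A, s0), following both machines on each input symbol, reaches 6 state pairs: (A, s0), (B, s0), (D, s1), (D, s0), (D, s2), (D, s4).
P accepts in {A, C} and Q accepts in {s1}; no reachable pair has both components accepting, so no string drives both machines to acceptance simultaneously and L(P) ∩ L(Q) = ∅.
So no string is accepted by both, and the intersection is empty.

Yes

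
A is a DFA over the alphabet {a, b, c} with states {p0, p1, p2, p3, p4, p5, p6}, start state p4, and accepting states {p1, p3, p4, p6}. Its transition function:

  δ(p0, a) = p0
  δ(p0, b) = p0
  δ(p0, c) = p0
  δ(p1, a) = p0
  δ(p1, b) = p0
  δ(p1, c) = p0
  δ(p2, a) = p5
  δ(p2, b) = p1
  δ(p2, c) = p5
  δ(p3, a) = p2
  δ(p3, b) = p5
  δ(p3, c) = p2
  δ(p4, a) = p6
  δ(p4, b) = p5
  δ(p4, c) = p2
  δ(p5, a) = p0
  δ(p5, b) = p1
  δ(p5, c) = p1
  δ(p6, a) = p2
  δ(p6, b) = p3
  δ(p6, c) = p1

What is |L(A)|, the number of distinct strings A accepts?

28

The useful subgraph on states {p1, p2, p3, p4, p5, p6} is acyclic, so L(A) is finite; the longest accepting path visits 6 useful states, giving maximum string length 5.
Counting accepting paths from p4 by length: 1 of length 0, 1 of length 1, 5 of length 2, 5 of length 3, 8 of length 4, 8 of length 5. Total 28.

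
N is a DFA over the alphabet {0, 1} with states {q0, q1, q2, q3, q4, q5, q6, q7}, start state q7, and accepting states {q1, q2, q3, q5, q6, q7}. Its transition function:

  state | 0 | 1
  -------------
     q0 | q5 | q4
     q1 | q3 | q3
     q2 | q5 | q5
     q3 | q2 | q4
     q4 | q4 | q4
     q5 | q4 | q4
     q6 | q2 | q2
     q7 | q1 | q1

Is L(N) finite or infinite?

finite

The useful states (reachable from q7 and able to reach an accepting state) are {q1, q2, q3, q5, q7}.
Restricted to these states the transition graph has no cycle, so every accepting path has bounded length and L is finite.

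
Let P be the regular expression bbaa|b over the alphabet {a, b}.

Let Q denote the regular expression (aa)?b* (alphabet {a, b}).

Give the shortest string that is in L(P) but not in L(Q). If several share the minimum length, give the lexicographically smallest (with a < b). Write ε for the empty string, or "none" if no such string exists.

The string bbaa is accepted by P but not by Q.
No shorter string lies in the difference, and bbaa is the lexicographically first length-4 string in L(P) \ L(Q).

bbaa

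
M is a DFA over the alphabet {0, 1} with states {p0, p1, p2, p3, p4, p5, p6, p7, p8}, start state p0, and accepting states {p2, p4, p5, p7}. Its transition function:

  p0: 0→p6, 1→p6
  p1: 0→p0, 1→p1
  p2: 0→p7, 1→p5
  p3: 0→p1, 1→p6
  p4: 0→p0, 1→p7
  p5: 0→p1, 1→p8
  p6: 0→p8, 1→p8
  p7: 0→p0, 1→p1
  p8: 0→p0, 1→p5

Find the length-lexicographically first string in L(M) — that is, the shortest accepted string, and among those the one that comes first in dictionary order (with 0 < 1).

A breadth-first search from p0 reaches an accepting state first via the path p0 → p6 → p8 → p5 on input 001.
No string of length < 3 is accepted (BFS exhausts all shorter strings without reaching an accepting state), and 001 is the lexicographically least accepting string of length 3.

001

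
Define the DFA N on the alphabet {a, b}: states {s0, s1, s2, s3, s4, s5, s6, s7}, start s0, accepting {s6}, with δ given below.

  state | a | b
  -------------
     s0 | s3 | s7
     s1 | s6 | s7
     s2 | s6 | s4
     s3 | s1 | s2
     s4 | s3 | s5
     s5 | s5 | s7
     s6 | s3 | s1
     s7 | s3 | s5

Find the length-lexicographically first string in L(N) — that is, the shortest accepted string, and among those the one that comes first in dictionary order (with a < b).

A breadth-first search from s0 reaches an accepting state first via the path s0 → s3 → s1 → s6 on input aaa.
No string of length < 3 is accepted (BFS exhausts all shorter strings without reaching an accepting state), and aaa is the lexicographically least accepting string of length 3.

aaa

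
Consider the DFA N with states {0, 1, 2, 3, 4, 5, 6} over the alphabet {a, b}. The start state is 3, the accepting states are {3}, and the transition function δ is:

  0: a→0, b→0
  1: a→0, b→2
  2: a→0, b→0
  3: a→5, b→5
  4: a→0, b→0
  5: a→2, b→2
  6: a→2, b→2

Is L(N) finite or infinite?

The useful states (reachable from 3 and able to reach an accepting state) are {3}.
Restricted to these states the transition graph has no cycle, so every accepting path has bounded length and L is finite.

finite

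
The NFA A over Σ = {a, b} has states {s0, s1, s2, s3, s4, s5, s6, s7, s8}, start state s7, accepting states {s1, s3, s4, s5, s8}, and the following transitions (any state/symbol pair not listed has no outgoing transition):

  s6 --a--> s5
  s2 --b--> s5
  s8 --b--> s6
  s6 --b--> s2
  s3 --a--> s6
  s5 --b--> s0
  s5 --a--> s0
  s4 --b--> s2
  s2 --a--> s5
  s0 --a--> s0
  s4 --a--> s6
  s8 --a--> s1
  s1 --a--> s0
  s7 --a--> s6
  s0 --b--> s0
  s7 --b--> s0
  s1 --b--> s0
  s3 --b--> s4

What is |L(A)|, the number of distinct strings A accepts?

3

The useful subgraph on states {s2, s5, s6, s7} is acyclic, so L(A) is finite; the longest accepting path visits 4 useful states, giving maximum string length 3.
Counting accepting paths from s7 by length: 1 of length 2, 2 of length 3. Total 3.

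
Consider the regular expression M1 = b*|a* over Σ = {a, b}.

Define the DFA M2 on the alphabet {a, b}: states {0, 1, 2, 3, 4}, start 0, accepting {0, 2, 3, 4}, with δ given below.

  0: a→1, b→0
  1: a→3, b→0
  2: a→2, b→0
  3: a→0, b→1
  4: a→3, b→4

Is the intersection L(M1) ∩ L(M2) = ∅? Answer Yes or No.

The empty string ε is accepted by both M1 and M2.
Hence L(M1) ∩ L(M2) ≠ ∅.

No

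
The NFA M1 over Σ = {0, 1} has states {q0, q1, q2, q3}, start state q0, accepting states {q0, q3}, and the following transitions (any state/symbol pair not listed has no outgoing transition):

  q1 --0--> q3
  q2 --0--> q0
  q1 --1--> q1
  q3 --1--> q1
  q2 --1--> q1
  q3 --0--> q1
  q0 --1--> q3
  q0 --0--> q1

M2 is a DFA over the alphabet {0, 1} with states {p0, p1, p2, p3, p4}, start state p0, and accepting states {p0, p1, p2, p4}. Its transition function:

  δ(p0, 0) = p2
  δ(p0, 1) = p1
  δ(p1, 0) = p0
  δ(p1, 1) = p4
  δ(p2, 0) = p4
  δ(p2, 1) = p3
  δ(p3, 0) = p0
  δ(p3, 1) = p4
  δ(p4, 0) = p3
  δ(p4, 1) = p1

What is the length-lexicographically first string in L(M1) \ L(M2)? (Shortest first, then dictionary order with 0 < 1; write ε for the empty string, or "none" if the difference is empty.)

The string 110 is accepted by M1 but not by M2.
No shorter string lies in the difference, and 110 is the lexicographically first length-3 string in L(M1) \ L(M2).

110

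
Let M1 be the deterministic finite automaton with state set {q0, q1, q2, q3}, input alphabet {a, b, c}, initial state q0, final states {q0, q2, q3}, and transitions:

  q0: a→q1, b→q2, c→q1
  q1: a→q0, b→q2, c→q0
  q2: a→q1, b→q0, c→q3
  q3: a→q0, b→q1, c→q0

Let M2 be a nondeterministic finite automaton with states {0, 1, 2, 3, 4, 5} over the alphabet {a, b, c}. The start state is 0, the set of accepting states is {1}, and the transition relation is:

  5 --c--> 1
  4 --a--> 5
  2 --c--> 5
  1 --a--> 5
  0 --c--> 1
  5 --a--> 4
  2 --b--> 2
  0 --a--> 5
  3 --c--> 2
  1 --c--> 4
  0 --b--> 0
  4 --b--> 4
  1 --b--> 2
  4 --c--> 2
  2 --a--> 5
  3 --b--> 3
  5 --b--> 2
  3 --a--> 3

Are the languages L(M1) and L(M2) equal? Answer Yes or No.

No

The empty string ε is accepted by M1 but rejected by M2.
So L(M1) ≠ L(M2).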